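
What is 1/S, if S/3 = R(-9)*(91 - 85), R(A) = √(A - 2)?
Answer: -I*√11/198 ≈ -0.016751*I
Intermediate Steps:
R(A) = √(-2 + A)
S = 18*I*√11 (S = 3*(√(-2 - 9)*(91 - 85)) = 3*(√(-11)*6) = 3*((I*√11)*6) = 3*(6*I*√11) = 18*I*√11 ≈ 59.699*I)
1/S = 1/(18*I*√11) = -I*√11/198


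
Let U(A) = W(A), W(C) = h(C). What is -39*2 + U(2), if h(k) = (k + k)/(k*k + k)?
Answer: -232/3 ≈ -77.333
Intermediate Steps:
h(k) = 2*k/(k + k²) (h(k) = (2*k)/(k² + k) = (2*k)/(k + k²) = 2*k/(k + k²))
W(C) = 2/(1 + C)
U(A) = 2/(1 + A)
-39*2 + U(2) = -39*2 + 2/(1 + 2) = -78 + 2/3 = -78 + 2*(⅓) = -78 + ⅔ = -232/3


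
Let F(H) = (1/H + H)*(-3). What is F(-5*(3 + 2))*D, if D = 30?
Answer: 11268/5 ≈ 2253.6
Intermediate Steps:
F(H) = -3*H - 3/H (F(H) = (H + 1/H)*(-3) = -3*H - 3/H)
F(-5*(3 + 2))*D = (-(-15)*(3 + 2) - 3*(-1/(5*(3 + 2))))*30 = (-(-15)*5 - 3/((-5*5)))*30 = (-3*(-25) - 3/(-25))*30 = (75 - 3*(-1/25))*30 = (75 + 3/25)*30 = (1878/25)*30 = 11268/5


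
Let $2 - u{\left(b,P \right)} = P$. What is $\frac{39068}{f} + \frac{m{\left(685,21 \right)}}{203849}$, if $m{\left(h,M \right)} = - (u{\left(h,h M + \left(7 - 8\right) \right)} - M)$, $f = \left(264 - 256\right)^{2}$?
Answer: $\frac{1991223631}{3261584} \approx 610.51$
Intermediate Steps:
$u{\left(b,P \right)} = 2 - P$
$f = 64$ ($f = 8^{2} = 64$)
$m{\left(h,M \right)} = -3 + M + M h$ ($m{\left(h,M \right)} = - (\left(2 - \left(h M + \left(7 - 8\right)\right)\right) - M) = - (\left(2 - \left(M h - 1\right)\right) - M) = - (\left(2 - \left(-1 + M h\right)\right) - M) = - (\left(3 - M h\right) - M) = - (3 - M - M h) = -3 + M + M h$)
$\frac{39068}{f} + \frac{m{\left(685,21 \right)}}{203849} = \frac{39068}{64} + \frac{-3 + 21 + 21 \cdot 685}{203849} = 39068 \cdot \frac{1}{64} + \left(-3 + 21 + 14385\right) \frac{1}{203849} = \frac{9767}{16} + 14403 \cdot \frac{1}{203849} = \frac{9767}{16} + \frac{14403}{203849} = \frac{1991223631}{3261584}$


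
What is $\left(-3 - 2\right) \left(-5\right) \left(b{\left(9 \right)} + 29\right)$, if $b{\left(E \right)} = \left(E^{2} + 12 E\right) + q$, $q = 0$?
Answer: $5450$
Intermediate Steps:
$b{\left(E \right)} = E^{2} + 12 E$ ($b{\left(E \right)} = \left(E^{2} + 12 E\right) + 0 = E^{2} + 12 E$)
$\left(-3 - 2\right) \left(-5\right) \left(b{\left(9 \right)} + 29\right) = \left(-3 - 2\right) \left(-5\right) \left(9 \left(12 + 9\right) + 29\right) = \left(-5\right) \left(-5\right) \left(9 \cdot 21 + 29\right) = 25 \left(189 + 29\right) = 25 \cdot 218 = 5450$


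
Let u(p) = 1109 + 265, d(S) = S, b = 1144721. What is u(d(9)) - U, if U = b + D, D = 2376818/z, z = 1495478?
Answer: -854926330842/747739 ≈ -1.1433e+6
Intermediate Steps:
D = 1188409/747739 (D = 2376818/1495478 = 2376818*(1/1495478) = 1188409/747739 ≈ 1.5893)
U = 855953724228/747739 (U = 1144721 + 1188409/747739 = 855953724228/747739 ≈ 1.1447e+6)
u(p) = 1374
u(d(9)) - U = 1374 - 1*855953724228/747739 = 1374 - 855953724228/747739 = -854926330842/747739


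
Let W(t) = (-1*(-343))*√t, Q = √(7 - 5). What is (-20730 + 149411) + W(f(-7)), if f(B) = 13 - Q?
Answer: 128681 + 343*√(13 - √2) ≈ 1.2985e+5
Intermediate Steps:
Q = √2 ≈ 1.4142
f(B) = 13 - √2
W(t) = 343*√t
(-20730 + 149411) + W(f(-7)) = (-20730 + 149411) + 343*√(13 - √2) = 128681 + 343*√(13 - √2)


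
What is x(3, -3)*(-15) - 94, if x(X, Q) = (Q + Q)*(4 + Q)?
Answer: -4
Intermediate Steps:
x(X, Q) = 2*Q*(4 + Q) (x(X, Q) = (2*Q)*(4 + Q) = 2*Q*(4 + Q))
x(3, -3)*(-15) - 94 = (2*(-3)*(4 - 3))*(-15) - 94 = (2*(-3)*1)*(-15) - 94 = -6*(-15) - 94 = 90 - 94 = -4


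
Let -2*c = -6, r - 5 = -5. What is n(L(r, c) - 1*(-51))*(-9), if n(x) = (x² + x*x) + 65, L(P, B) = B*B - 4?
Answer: -57033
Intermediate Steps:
r = 0 (r = 5 - 5 = 0)
c = 3 (c = -½*(-6) = 3)
L(P, B) = -4 + B² (L(P, B) = B² - 4 = -4 + B²)
n(x) = 65 + 2*x² (n(x) = (x² + x²) + 65 = 2*x² + 65 = 65 + 2*x²)
n(L(r, c) - 1*(-51))*(-9) = (65 + 2*((-4 + 3²) - 1*(-51))²)*(-9) = (65 + 2*((-4 + 9) + 51)²)*(-9) = (65 + 2*(5 + 51)²)*(-9) = (65 + 2*56²)*(-9) = (65 + 2*3136)*(-9) = (65 + 6272)*(-9) = 6337*(-9) = -57033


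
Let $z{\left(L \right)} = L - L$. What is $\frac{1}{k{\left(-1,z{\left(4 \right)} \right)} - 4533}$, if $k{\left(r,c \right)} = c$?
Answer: $- \frac{1}{4533} \approx -0.0002206$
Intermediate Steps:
$z{\left(L \right)} = 0$
$\frac{1}{k{\left(-1,z{\left(4 \right)} \right)} - 4533} = \frac{1}{0 - 4533} = \frac{1}{-4533} = - \frac{1}{4533}$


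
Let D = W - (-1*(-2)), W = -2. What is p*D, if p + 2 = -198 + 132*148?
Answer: -77344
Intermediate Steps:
p = 19336 (p = -2 + (-198 + 132*148) = -2 + (-198 + 19536) = -2 + 19338 = 19336)
D = -4 (D = -2 - (-1*(-2)) = -2 - 2 = -4)
p*D = 19336*(-4) = -77344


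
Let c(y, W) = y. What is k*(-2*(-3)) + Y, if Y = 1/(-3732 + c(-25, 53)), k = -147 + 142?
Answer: -112711/3757 ≈ -30.000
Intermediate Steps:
k = -5
Y = -1/3757 (Y = 1/(-3732 - 25) = 1/(-3757) = -1/3757 ≈ -0.00026617)
k*(-2*(-3)) + Y = -(-10)*(-3) - 1/3757 = -5*6 - 1/3757 = -30 - 1/3757 = -112711/3757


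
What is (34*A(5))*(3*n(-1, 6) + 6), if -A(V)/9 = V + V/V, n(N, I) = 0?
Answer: -11016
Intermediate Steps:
A(V) = -9 - 9*V (A(V) = -9*(V + V/V) = -9*(V + 1) = -9*(1 + V) = -9 - 9*V)
(34*A(5))*(3*n(-1, 6) + 6) = (34*(-9 - 9*5))*(3*0 + 6) = (34*(-9 - 45))*(0 + 6) = (34*(-54))*6 = -1836*6 = -11016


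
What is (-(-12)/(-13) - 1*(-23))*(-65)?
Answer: -1435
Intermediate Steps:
(-(-12)/(-13) - 1*(-23))*(-65) = (-(-12)*(-1)/13 + 23)*(-65) = (-1*12/13 + 23)*(-65) = (-12/13 + 23)*(-65) = (287/13)*(-65) = -1435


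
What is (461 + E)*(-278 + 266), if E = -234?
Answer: -2724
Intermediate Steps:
(461 + E)*(-278 + 266) = (461 - 234)*(-278 + 266) = 227*(-12) = -2724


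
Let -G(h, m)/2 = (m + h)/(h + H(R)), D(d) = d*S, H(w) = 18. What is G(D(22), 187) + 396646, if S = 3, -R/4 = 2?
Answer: 16658879/42 ≈ 3.9664e+5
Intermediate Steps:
R = -8 (R = -4*2 = -8)
D(d) = 3*d (D(d) = d*3 = 3*d)
G(h, m) = -2*(h + m)/(18 + h) (G(h, m) = -2*(m + h)/(h + 18) = -2*(h + m)/(18 + h))
G(D(22), 187) + 396646 = 2*(-3*22 - 1*187)/(18 + 3*22) + 396646 = 2*(-1*66 - 187)/(18 + 66) + 396646 = 2*(-66 - 187)/84 + 396646 = 2*(1/84)*(-253) + 396646 = -253/42 + 396646 = 16658879/42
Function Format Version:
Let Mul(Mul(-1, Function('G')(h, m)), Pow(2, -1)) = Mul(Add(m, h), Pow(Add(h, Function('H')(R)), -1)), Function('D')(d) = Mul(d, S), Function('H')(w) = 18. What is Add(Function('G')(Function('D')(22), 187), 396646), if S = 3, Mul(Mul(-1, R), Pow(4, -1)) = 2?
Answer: Rational(16658879, 42) ≈ 3.9664e+5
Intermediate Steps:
R = -8 (R = Mul(-4, 2) = -8)
Function('D')(d) = Mul(3, d) (Function('D')(d) = Mul(d, 3) = Mul(3, d))
Function('G')(h, m) = Mul(-2, Pow(Add(18, h), -1), Add(h, m)) (Function('G')(h, m) = Mul(-2, Mul(Add(m, h), Pow(Add(h, 18), -1))) = Mul(-2, Mul(Add(h, m), Pow(Add(18, h), -1))) = Mul(-2, Mul(Pow(Add(18, h), -1), Add(h, m))) = Mul(-2, Pow(Add(18, h), -1), Add(h, m)))
Add(Function('G')(Function('D')(22), 187), 396646) = Add(Mul(2, Pow(Add(18, Mul(3, 22)), -1), Add(Mul(-1, Mul(3, 22)), Mul(-1, 187))), 396646) = Add(Mul(2, Pow(Add(18, 66), -1), Add(Mul(-1, 66), -187)), 396646) = Add(Mul(2, Pow(84, -1), Add(-66, -187)), 396646) = Add(Mul(2, Rational(1, 84), -253), 396646) = Add(Rational(-253, 42), 396646) = Rational(16658879, 42)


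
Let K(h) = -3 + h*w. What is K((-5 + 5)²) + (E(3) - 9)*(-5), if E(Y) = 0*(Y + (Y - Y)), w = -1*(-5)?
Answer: 42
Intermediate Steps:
w = 5
E(Y) = 0 (E(Y) = 0*(Y + 0) = 0*Y = 0)
K(h) = -3 + 5*h (K(h) = -3 + h*5 = -3 + 5*h)
K((-5 + 5)²) + (E(3) - 9)*(-5) = (-3 + 5*(-5 + 5)²) + (0 - 9)*(-5) = (-3 + 5*0²) - 9*(-5) = (-3 + 5*0) + 45 = (-3 + 0) + 45 = -3 + 45 = 42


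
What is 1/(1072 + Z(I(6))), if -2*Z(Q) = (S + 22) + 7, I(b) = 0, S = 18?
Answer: 2/2097 ≈ 0.00095374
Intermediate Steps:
Z(Q) = -47/2 (Z(Q) = -((18 + 22) + 7)/2 = -(40 + 7)/2 = -1/2*47 = -47/2)
1/(1072 + Z(I(6))) = 1/(1072 - 47/2) = 1/(2097/2) = 2/2097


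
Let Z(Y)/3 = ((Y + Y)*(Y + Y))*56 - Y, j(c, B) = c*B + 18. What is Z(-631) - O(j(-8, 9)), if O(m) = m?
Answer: 267566139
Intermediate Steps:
j(c, B) = 18 + B*c (j(c, B) = B*c + 18 = 18 + B*c)
Z(Y) = -3*Y + 672*Y² (Z(Y) = 3*(((Y + Y)*(Y + Y))*56 - Y) = 3*(((2*Y)*(2*Y))*56 - Y) = 3*((4*Y²)*56 - Y) = 3*(224*Y² - Y) = 3*(-Y + 224*Y²) = -3*Y + 672*Y²)
Z(-631) - O(j(-8, 9)) = 3*(-631)*(-1 + 224*(-631)) - (18 + 9*(-8)) = 3*(-631)*(-1 - 141344) - (18 - 72) = 3*(-631)*(-141345) - 1*(-54) = 267566085 + 54 = 267566139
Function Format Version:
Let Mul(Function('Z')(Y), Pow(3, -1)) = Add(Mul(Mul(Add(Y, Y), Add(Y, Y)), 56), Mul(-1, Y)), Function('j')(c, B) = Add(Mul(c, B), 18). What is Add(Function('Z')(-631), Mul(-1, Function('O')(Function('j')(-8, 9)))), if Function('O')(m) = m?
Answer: 267566139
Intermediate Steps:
Function('j')(c, B) = Add(18, Mul(B, c)) (Function('j')(c, B) = Add(Mul(B, c), 18) = Add(18, Mul(B, c)))
Function('Z')(Y) = Add(Mul(-3, Y), Mul(672, Pow(Y, 2))) (Function('Z')(Y) = Mul(3, Add(Mul(Mul(Add(Y, Y), Add(Y, Y)), 56), Mul(-1, Y))) = Mul(3, Add(Mul(Mul(Mul(2, Y), Mul(2, Y)), 56), Mul(-1, Y))) = Mul(3, Add(Mul(Mul(4, Pow(Y, 2)), 56), Mul(-1, Y))) = Mul(3, Add(Mul(224, Pow(Y, 2)), Mul(-1, Y))) = Mul(3, Add(Mul(-1, Y), Mul(224, Pow(Y, 2)))) = Add(Mul(-3, Y), Mul(672, Pow(Y, 2))))
Add(Function('Z')(-631), Mul(-1, Function('O')(Function('j')(-8, 9)))) = Add(Mul(3, -631, Add(-1, Mul(224, -631))), Mul(-1, Add(18, Mul(9, -8)))) = Add(Mul(3, -631, Add(-1, -141344)), Mul(-1, Add(18, -72))) = Add(Mul(3, -631, -141345), Mul(-1, -54)) = Add(267566085, 54) = 267566139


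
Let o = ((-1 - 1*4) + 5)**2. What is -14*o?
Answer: 0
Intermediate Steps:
o = 0 (o = ((-1 - 4) + 5)**2 = (-5 + 5)**2 = 0**2 = 0)
-14*o = -14*0 = 0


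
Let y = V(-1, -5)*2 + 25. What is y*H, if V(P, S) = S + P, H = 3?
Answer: 39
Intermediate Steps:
V(P, S) = P + S
y = 13 (y = (-1 - 5)*2 + 25 = -6*2 + 25 = -12 + 25 = 13)
y*H = 13*3 = 39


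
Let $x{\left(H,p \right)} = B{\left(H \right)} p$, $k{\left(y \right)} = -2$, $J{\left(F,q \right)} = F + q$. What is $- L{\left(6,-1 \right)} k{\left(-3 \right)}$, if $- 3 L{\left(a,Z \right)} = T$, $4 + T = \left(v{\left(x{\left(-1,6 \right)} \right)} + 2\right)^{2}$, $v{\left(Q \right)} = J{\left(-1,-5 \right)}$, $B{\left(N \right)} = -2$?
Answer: $-8$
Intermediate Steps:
$x{\left(H,p \right)} = - 2 p$
$v{\left(Q \right)} = -6$ ($v{\left(Q \right)} = -1 - 5 = -6$)
$T = 12$ ($T = -4 + \left(-6 + 2\right)^{2} = -4 + \left(-4\right)^{2} = -4 + 16 = 12$)
$L{\left(a,Z \right)} = -4$ ($L{\left(a,Z \right)} = \left(- \frac{1}{3}\right) 12 = -4$)
$- L{\left(6,-1 \right)} k{\left(-3 \right)} = \left(-1\right) \left(-4\right) \left(-2\right) = 4 \left(-2\right) = -8$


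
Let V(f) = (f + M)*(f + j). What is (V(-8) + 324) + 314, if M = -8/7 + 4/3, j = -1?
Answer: 4958/7 ≈ 708.29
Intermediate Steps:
M = 4/21 (M = -8*⅐ + 4*(⅓) = -8/7 + 4/3 = 4/21 ≈ 0.19048)
V(f) = (-1 + f)*(4/21 + f) (V(f) = (f + 4/21)*(f - 1) = (4/21 + f)*(-1 + f) = (-1 + f)*(4/21 + f))
(V(-8) + 324) + 314 = ((-4/21 + (-8)² - 17/21*(-8)) + 324) + 314 = ((-4/21 + 64 + 136/21) + 324) + 314 = (492/7 + 324) + 314 = 2760/7 + 314 = 4958/7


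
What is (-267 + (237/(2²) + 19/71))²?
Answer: 3472155625/80656 ≈ 43049.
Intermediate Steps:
(-267 + (237/(2²) + 19/71))² = (-267 + (237/4 + 19*(1/71)))² = (-267 + (237*(¼) + 19/71))² = (-267 + (237/4 + 19/71))² = (-267 + 16903/284)² = (-58925/284)² = 3472155625/80656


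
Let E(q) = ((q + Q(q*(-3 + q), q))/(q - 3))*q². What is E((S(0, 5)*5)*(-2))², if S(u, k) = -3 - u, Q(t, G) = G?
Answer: 4000000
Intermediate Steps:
E(q) = 2*q³/(-3 + q) (E(q) = ((q + q)/(q - 3))*q² = ((2*q)/(-3 + q))*q² = (2*q/(-3 + q))*q² = 2*q³/(-3 + q))
E((S(0, 5)*5)*(-2))² = (2*(((-3 - 1*0)*5)*(-2))³/(-3 + ((-3 - 1*0)*5)*(-2)))² = (2*(((-3 + 0)*5)*(-2))³/(-3 + ((-3 + 0)*5)*(-2)))² = (2*(-3*5*(-2))³/(-3 - 3*5*(-2)))² = (2*(-15*(-2))³/(-3 - 15*(-2)))² = (2*30³/(-3 + 30))² = (2*27000/27)² = (2*27000*(1/27))² = 2000² = 4000000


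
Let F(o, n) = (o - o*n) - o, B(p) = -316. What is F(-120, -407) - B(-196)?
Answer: -48524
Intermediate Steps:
F(o, n) = -n*o (F(o, n) = (o - n*o) - o = -n*o)
F(-120, -407) - B(-196) = -1*(-407)*(-120) - 1*(-316) = -48840 + 316 = -48524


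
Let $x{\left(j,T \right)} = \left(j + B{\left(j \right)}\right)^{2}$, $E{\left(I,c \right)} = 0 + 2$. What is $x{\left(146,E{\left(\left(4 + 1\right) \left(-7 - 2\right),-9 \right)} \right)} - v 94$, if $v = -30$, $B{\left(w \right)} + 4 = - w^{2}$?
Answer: $448341096$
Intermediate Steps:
$E{\left(I,c \right)} = 2$
$B{\left(w \right)} = -4 - w^{2}$
$x{\left(j,T \right)} = \left(-4 + j - j^{2}\right)^{2}$ ($x{\left(j,T \right)} = \left(j - \left(4 + j^{2}\right)\right)^{2} = \left(-4 + j - j^{2}\right)^{2}$)
$x{\left(146,E{\left(\left(4 + 1\right) \left(-7 - 2\right),-9 \right)} \right)} - v 94 = \left(4 + 146^{2} - 146\right)^{2} - \left(-30\right) 94 = \left(4 + 21316 - 146\right)^{2} - -2820 = 21174^{2} + 2820 = 448338276 + 2820 = 448341096$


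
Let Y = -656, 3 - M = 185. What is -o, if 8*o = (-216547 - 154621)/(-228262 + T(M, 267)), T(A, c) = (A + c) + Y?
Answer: -46396/228833 ≈ -0.20275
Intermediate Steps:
M = -182 (M = 3 - 1*185 = 3 - 185 = -182)
T(A, c) = -656 + A + c (T(A, c) = (A + c) - 656 = -656 + A + c)
o = 46396/228833 (o = ((-216547 - 154621)/(-228262 + (-656 - 182 + 267)))/8 = (-371168/(-228262 - 571))/8 = (-371168/(-228833))/8 = (-371168*(-1/228833))/8 = (1/8)*(371168/228833) = 46396/228833 ≈ 0.20275)
-o = -1*46396/228833 = -46396/228833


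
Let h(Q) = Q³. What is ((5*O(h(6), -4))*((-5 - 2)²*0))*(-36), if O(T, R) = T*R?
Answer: 0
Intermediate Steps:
O(T, R) = R*T
((5*O(h(6), -4))*((-5 - 2)²*0))*(-36) = ((5*(-4*6³))*((-5 - 2)²*0))*(-36) = ((5*(-4*216))*((-7)²*0))*(-36) = ((5*(-864))*(49*0))*(-36) = -4320*0*(-36) = 0*(-36) = 0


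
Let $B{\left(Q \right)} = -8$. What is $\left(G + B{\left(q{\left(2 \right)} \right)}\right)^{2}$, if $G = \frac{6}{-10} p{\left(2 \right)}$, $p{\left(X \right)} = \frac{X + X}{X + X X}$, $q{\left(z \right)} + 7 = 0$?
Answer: $\frac{1764}{25} \approx 70.56$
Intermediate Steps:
$q{\left(z \right)} = -7$ ($q{\left(z \right)} = -7 + 0 = -7$)
$p{\left(X \right)} = \frac{2 X}{X + X^{2}}$
$G = - \frac{2}{5}$ ($G = \frac{6}{-10} \frac{2}{1 + 2} = 6 \left(- \frac{1}{10}\right) \frac{2}{3} = - \frac{3 \cdot 2 \cdot \frac{1}{3}}{5} = \left(- \frac{3}{5}\right) \frac{2}{3} = - \frac{2}{5} \approx -0.4$)
$\left(G + B{\left(q{\left(2 \right)} \right)}\right)^{2} = \left(- \frac{2}{5} - 8\right)^{2} = \left(- \frac{42}{5}\right)^{2} = \frac{1764}{25}$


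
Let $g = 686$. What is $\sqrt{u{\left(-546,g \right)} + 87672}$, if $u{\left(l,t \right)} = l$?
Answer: $\sqrt{87126} \approx 295.17$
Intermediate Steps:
$\sqrt{u{\left(-546,g \right)} + 87672} = \sqrt{-546 + 87672} = \sqrt{87126}$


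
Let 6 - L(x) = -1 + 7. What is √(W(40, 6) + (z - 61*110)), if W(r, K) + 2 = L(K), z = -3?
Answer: I*√6715 ≈ 81.945*I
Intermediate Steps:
L(x) = 0 (L(x) = 6 - (-1 + 7) = 6 - 1*6 = 6 - 6 = 0)
W(r, K) = -2 (W(r, K) = -2 + 0 = -2)
√(W(40, 6) + (z - 61*110)) = √(-2 + (-3 - 61*110)) = √(-2 + (-3 - 6710)) = √(-2 - 6713) = √(-6715) = I*√6715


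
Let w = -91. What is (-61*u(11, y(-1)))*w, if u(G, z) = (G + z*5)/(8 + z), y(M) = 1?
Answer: 88816/9 ≈ 9868.4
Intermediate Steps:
u(G, z) = (G + 5*z)/(8 + z)
(-61*u(11, y(-1)))*w = -61*(11 + 5*1)/(8 + 1)*(-91) = -61*(11 + 5)/9*(-91) = -61*16/9*(-91) = -976/9*(-91) = 88816/9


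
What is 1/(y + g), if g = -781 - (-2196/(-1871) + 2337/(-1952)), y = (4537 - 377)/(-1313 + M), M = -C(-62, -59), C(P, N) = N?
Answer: -2289924384/1795973622019 ≈ -0.0012750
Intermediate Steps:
M = 59 (M = -1*(-59) = 59)
y = -2080/627 (y = (4537 - 377)/(-1313 + 59) = 4160/(-1254) = 4160*(-1/1254) = -2080/627 ≈ -3.3174)
g = -2852276017/3652192 (g = -781 - (-2196*(-1/1871) + 2337*(-1/1952)) = -781 - (2196/1871 - 2337/1952) = -781 - 1*(-85935/3652192) = -781 + 85935/3652192 = -2852276017/3652192 ≈ -780.98)
1/(y + g) = 1/(-2080/627 - 2852276017/3652192) = 1/(-1795973622019/2289924384) = -2289924384/1795973622019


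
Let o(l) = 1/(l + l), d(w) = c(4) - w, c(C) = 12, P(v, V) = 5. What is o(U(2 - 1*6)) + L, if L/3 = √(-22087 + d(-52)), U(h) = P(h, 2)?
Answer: ⅒ + 9*I*√2447 ≈ 0.1 + 445.2*I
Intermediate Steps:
U(h) = 5
d(w) = 12 - w
o(l) = 1/(2*l)
L = 9*I*√2447 (L = 3*√(-22087 + (12 - 1*(-52))) = 3*√(-22087 + (12 + 52)) = 3*√(-22087 + 64) = 3*√(-22023) = 3*(3*I*√2447) = 9*I*√2447 ≈ 445.2*I)
o(U(2 - 1*6)) + L = (½)/5 + 9*I*√2447 = (½)*(⅕) + 9*I*√2447 = ⅒ + 9*I*√2447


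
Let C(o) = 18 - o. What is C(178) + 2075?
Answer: 1915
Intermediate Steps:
C(178) + 2075 = (18 - 1*178) + 2075 = (18 - 178) + 2075 = -160 + 2075 = 1915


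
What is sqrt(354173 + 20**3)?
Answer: sqrt(362173) ≈ 601.81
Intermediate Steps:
sqrt(354173 + 20**3) = sqrt(354173 + 8000) = sqrt(362173)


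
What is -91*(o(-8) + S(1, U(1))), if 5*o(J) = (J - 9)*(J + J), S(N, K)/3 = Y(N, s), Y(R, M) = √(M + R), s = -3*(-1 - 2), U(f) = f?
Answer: -24752/5 - 273*√10 ≈ -5813.7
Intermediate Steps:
s = 9 (s = -3*(-3) = 9)
S(N, K) = 3*√(9 + N)
o(J) = 2*J*(-9 + J)/5 (o(J) = ((J - 9)*(J + J))/5 = ((-9 + J)*(2*J))/5 = (2*J*(-9 + J))/5 = 2*J*(-9 + J)/5)
-91*(o(-8) + S(1, U(1))) = -91*((⅖)*(-8)*(-9 - 8) + 3*√(9 + 1)) = -91*((⅖)*(-8)*(-17) + 3*√10) = -91*(272/5 + 3*√10) = -24752/5 - 273*√10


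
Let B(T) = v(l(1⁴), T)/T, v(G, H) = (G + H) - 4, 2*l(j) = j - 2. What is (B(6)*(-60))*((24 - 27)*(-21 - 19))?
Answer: -1800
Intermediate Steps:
l(j) = -1 + j/2 (l(j) = (j - 2)/2 = (-2 + j)/2 = -1 + j/2)
v(G, H) = -4 + G + H
B(T) = (-9/2 + T)/T (B(T) = (-4 + (-1 + (½)*1⁴) + T)/T = (-4 + (-1 + (½)*1) + T)/T = (-4 + (-1 + ½) + T)/T = (-4 - ½ + T)/T = (-9/2 + T)/T)
(B(6)*(-60))*((24 - 27)*(-21 - 19)) = (((-9/2 + 6)/6)*(-60))*((24 - 27)*(-21 - 19)) = (((⅙)*(3/2))*(-60))*(-3*(-40)) = ((¼)*(-60))*120 = -15*120 = -1800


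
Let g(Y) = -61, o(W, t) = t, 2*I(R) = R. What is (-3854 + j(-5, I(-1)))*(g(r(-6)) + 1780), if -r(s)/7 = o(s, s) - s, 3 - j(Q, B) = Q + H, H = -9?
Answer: -6595803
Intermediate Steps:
I(R) = R/2
j(Q, B) = 12 - Q (j(Q, B) = 3 - (Q - 9) = 3 - (-9 + Q) = 3 + (9 - Q) = 12 - Q)
r(s) = 0 (r(s) = -7*(s - s) = -7*0 = 0)
(-3854 + j(-5, I(-1)))*(g(r(-6)) + 1780) = (-3854 + (12 - 1*(-5)))*(-61 + 1780) = (-3854 + (12 + 5))*1719 = (-3854 + 17)*1719 = -3837*1719 = -6595803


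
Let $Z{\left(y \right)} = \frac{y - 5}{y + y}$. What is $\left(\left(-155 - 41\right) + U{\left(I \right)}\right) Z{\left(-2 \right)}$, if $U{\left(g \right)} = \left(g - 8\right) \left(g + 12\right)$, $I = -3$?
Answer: $- \frac{2065}{4} \approx -516.25$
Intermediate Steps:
$U{\left(g \right)} = \left(-8 + g\right) \left(12 + g\right)$
$Z{\left(y \right)} = \frac{-5 + y}{2 y}$
$\left(\left(-155 - 41\right) + U{\left(I \right)}\right) Z{\left(-2 \right)} = \left(\left(-155 - 41\right) + \left(-96 + \left(-3\right)^{2} + 4 \left(-3\right)\right)\right) \frac{-5 - 2}{2 \left(-2\right)} = \left(-196 - 99\right) \frac{1}{2} \left(- \frac{1}{2}\right) \left(-7\right) = \left(-196 - 99\right) \frac{7}{4} = \left(-295\right) \frac{7}{4} = - \frac{2065}{4}$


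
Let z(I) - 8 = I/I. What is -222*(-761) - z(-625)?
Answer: 168933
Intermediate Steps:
z(I) = 9 (z(I) = 8 + I/I = 8 + 1 = 9)
-222*(-761) - z(-625) = -222*(-761) - 1*9 = 168942 - 9 = 168933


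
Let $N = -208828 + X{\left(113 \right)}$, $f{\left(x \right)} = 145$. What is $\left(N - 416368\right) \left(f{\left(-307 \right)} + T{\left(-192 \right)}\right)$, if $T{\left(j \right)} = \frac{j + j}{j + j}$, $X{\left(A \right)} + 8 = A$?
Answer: $-91263286$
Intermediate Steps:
$X{\left(A \right)} = -8 + A$
$T{\left(j \right)} = 1$ ($T{\left(j \right)} = \frac{2 j}{2 j} = 2 j \frac{1}{2 j} = 1$)
$N = -208723$ ($N = -208828 + \left(-8 + 113\right) = -208828 + 105 = -208723$)
$\left(N - 416368\right) \left(f{\left(-307 \right)} + T{\left(-192 \right)}\right) = \left(-208723 - 416368\right) \left(145 + 1\right) = \left(-625091\right) 146 = -91263286$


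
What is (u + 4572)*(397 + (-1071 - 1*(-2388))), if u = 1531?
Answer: 10460542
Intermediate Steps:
(u + 4572)*(397 + (-1071 - 1*(-2388))) = (1531 + 4572)*(397 + (-1071 - 1*(-2388))) = 6103*(397 + (-1071 + 2388)) = 6103*(397 + 1317) = 6103*1714 = 10460542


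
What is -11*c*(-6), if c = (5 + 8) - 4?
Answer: 594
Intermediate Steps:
c = 9 (c = 13 - 4 = 9)
-11*c*(-6) = -11*9*(-6) = -99*(-6) = 594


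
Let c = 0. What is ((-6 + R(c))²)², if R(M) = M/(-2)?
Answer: 1296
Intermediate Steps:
R(M) = -M/2 (R(M) = M*(-½) = -M/2)
((-6 + R(c))²)² = ((-6 - ½*0)²)² = ((-6 + 0)²)² = ((-6)²)² = 36² = 1296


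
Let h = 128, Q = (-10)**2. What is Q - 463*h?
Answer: -59164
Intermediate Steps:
Q = 100
Q - 463*h = 100 - 463*128 = 100 - 59264 = -59164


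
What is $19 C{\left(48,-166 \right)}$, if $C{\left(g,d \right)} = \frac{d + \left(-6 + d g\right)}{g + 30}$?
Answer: $- \frac{77330}{39} \approx -1982.8$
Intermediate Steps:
$C{\left(g,d \right)} = \frac{-6 + d + d g}{30 + g}$
$19 C{\left(48,-166 \right)} = 19 \frac{-6 - 166 - 7968}{30 + 48} = 19 \frac{-6 - 166 - 7968}{78} = 19 \cdot \frac{1}{78} \left(-8140\right) = 19 \left(- \frac{4070}{39}\right) = - \frac{77330}{39}$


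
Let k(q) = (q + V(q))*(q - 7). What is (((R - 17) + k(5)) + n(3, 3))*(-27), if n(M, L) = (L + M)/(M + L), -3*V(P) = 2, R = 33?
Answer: -225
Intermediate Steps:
V(P) = -⅔ (V(P) = -⅓*2 = -⅔)
n(M, L) = 1 (n(M, L) = (L + M)/(L + M) = 1)
k(q) = (-7 + q)*(-⅔ + q) (k(q) = (q - ⅔)*(q - 7) = (-⅔ + q)*(-7 + q) = (-7 + q)*(-⅔ + q))
(((R - 17) + k(5)) + n(3, 3))*(-27) = (((33 - 17) + (14/3 + 5² - 23/3*5)) + 1)*(-27) = ((16 + (14/3 + 25 - 115/3)) + 1)*(-27) = ((16 - 26/3) + 1)*(-27) = (22/3 + 1)*(-27) = (25/3)*(-27) = -225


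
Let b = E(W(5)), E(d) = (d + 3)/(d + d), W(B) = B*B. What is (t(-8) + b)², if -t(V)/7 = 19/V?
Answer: 11812969/40000 ≈ 295.32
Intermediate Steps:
W(B) = B²
E(d) = (3 + d)/(2*d) (E(d) = (3 + d)/((2*d)) = (3 + d)*(1/(2*d)) = (3 + d)/(2*d))
b = 14/25 (b = (3 + 5²)/(2*(5²)) = (½)*(3 + 25)/25 = (½)*(1/25)*28 = 14/25 ≈ 0.56000)
t(V) = -133/V
(t(-8) + b)² = (-133/(-8) + 14/25)² = (-133*(-⅛) + 14/25)² = (133/8 + 14/25)² = (3437/200)² = 11812969/40000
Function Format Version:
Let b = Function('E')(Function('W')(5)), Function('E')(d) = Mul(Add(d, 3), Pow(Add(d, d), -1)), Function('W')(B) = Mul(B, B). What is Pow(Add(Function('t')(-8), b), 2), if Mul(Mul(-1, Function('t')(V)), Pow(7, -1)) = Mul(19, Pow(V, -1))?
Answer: Rational(11812969, 40000) ≈ 295.32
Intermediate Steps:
Function('W')(B) = Pow(B, 2)
Function('E')(d) = Mul(Rational(1, 2), Pow(d, -1), Add(3, d)) (Function('E')(d) = Mul(Add(3, d), Pow(Mul(2, d), -1)) = Mul(Add(3, d), Mul(Rational(1, 2), Pow(d, -1))) = Mul(Rational(1, 2), Pow(d, -1), Add(3, d)))
b = Rational(14, 25) (b = Mul(Rational(1, 2), Pow(Pow(5, 2), -1), Add(3, Pow(5, 2))) = Mul(Rational(1, 2), Pow(25, -1), Add(3, 25)) = Mul(Rational(1, 2), Rational(1, 25), 28) = Rational(14, 25) ≈ 0.56000)
Function('t')(V) = Mul(-133, Pow(V, -1)) (Function('t')(V) = Mul(-7, Mul(19, Pow(V, -1))) = Mul(-133, Pow(V, -1)))
Pow(Add(Function('t')(-8), b), 2) = Pow(Add(Mul(-133, Pow(-8, -1)), Rational(14, 25)), 2) = Pow(Add(Mul(-133, Rational(-1, 8)), Rational(14, 25)), 2) = Pow(Add(Rational(133, 8), Rational(14, 25)), 2) = Pow(Rational(3437, 200), 2) = Rational(11812969, 40000)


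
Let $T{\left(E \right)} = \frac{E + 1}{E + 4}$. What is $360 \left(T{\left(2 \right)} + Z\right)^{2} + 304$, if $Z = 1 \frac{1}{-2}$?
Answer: $304$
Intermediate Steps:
$Z = - \frac{1}{2}$ ($Z = 1 \left(- \frac{1}{2}\right) = - \frac{1}{2} \approx -0.5$)
$T{\left(E \right)} = \frac{1 + E}{4 + E}$
$360 \left(T{\left(2 \right)} + Z\right)^{2} + 304 = 360 \left(\frac{1 + 2}{4 + 2} - \frac{1}{2}\right)^{2} + 304 = 360 \left(\frac{1}{6} \cdot 3 - \frac{1}{2}\right)^{2} + 304 = 360 \left(\frac{1}{2} - \frac{1}{2}\right)^{2} + 304 = 360 \cdot 0^{2} + 304 = 360 \cdot 0 + 304 = 0 + 304 = 304$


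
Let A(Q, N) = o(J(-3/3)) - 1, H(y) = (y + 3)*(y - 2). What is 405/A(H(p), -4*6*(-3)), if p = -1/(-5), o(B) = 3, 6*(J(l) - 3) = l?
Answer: 405/2 ≈ 202.50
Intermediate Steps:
J(l) = 3 + l/6
p = ⅕ (p = -1*(-⅕) = ⅕ ≈ 0.20000)
H(y) = (-2 + y)*(3 + y) (H(y) = (3 + y)*(-2 + y) = (-2 + y)*(3 + y))
A(Q, N) = 2 (A(Q, N) = 3 - 1 = 2)
405/A(H(p), -4*6*(-3)) = 405/2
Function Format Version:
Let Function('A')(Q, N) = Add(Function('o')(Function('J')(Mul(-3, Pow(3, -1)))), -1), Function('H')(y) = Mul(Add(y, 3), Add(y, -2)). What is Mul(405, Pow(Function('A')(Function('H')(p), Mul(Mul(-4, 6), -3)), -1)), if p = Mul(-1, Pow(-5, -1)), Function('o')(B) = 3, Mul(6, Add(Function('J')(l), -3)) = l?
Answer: Rational(405, 2) ≈ 202.50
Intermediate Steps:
Function('J')(l) = Add(3, Mul(Rational(1, 6), l))
p = Rational(1, 5) (p = Mul(-1, Rational(-1, 5)) = Rational(1, 5) ≈ 0.20000)
Function('H')(y) = Mul(Add(-2, y), Add(3, y)) (Function('H')(y) = Mul(Add(3, y), Add(-2, y)) = Mul(Add(-2, y), Add(3, y)))
Function('A')(Q, N) = 2 (Function('A')(Q, N) = Add(3, -1) = 2)
Mul(405, Pow(Function('A')(Function('H')(p), Mul(Mul(-4, 6), -3)), -1)) = Mul(405, Pow(2, -1)) = Mul(405, Rational(1, 2)) = Rational(405, 2)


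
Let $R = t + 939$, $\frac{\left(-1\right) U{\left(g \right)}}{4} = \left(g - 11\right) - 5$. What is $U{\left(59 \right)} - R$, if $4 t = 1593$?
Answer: $- \frac{6037}{4} \approx -1509.3$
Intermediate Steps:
$t = \frac{1593}{4}$ ($t = \frac{1}{4} \cdot 1593 = \frac{1593}{4} \approx 398.25$)
$U{\left(g \right)} = 64 - 4 g$ ($U{\left(g \right)} = - 4 \left(\left(g - 11\right) - 5\right) = - 4 \left(\left(-11 + g\right) - 5\right) = - 4 \left(-16 + g\right) = 64 - 4 g$)
$R = \frac{5349}{4}$ ($R = \frac{1593}{4} + 939 = \frac{5349}{4} \approx 1337.3$)
$U{\left(59 \right)} - R = \left(64 - 236\right) - \frac{5349}{4} = -172 - \frac{5349}{4} = - \frac{6037}{4}$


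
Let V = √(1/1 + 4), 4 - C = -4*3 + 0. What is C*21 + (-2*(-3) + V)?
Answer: 342 + √5 ≈ 344.24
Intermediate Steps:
C = 16 (C = 4 - (-4*3 + 0) = 4 - (-12 + 0) = 4 - 1*(-12) = 4 + 12 = 16)
V = √5 (V = √(1 + 4) = √5 ≈ 2.2361)
C*21 + (-2*(-3) + V) = 16*21 + (-2*(-3) + √5) = 336 + (6 + √5) = 342 + √5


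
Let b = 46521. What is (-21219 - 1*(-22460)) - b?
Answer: -45280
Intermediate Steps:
(-21219 - 1*(-22460)) - b = (-21219 - 1*(-22460)) - 1*46521 = (-21219 + 22460) - 46521 = 1241 - 46521 = -45280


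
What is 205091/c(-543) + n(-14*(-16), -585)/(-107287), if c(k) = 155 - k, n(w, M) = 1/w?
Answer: 2464402988755/8387268512 ≈ 293.83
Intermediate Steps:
205091/c(-543) + n(-14*(-16), -585)/(-107287) = 205091/(155 - 1*(-543)) + 1/(-14*(-16)*(-107287)) = 205091/(155 + 543) - 1/107287/224 = 205091/698 + (1/224)*(-1/107287) = 205091*(1/698) - 1/24032288 = 205091/698 - 1/24032288 = 2464402988755/8387268512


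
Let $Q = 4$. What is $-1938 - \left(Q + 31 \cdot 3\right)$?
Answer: $-2035$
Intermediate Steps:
$-1938 - \left(Q + 31 \cdot 3\right) = -1938 - \left(4 + 31 \cdot 3\right) = -1938 - \left(4 + 93\right) = -1938 - 97 = -2035$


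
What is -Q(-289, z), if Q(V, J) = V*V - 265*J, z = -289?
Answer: -160106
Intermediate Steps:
Q(V, J) = V**2 - 265*J
-Q(-289, z) = -((-289)**2 - 265*(-289)) = -(83521 + 76585) = -1*160106 = -160106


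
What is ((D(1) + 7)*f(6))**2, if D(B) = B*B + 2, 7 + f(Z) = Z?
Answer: 100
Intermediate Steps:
f(Z) = -7 + Z
D(B) = 2 + B**2 (D(B) = B**2 + 2 = 2 + B**2)
((D(1) + 7)*f(6))**2 = (((2 + 1**2) + 7)*(-7 + 6))**2 = (((2 + 1) + 7)*(-1))**2 = ((3 + 7)*(-1))**2 = (10*(-1))**2 = (-10)**2 = 100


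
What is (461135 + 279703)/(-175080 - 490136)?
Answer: -370419/332608 ≈ -1.1137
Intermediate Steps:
(461135 + 279703)/(-175080 - 490136) = 740838/(-665216) = 740838*(-1/665216) = -370419/332608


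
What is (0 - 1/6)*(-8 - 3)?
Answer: 11/6 ≈ 1.8333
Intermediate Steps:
(0 - 1/6)*(-8 - 3) = (0 - 1*1/6)*(-11) = (0 - 1/6)*(-11) = -1/6*(-11) = 11/6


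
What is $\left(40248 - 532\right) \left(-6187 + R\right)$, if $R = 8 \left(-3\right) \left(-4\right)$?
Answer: $-241910156$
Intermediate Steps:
$R = 96$ ($R = \left(-24\right) \left(-4\right) = 96$)
$\left(40248 - 532\right) \left(-6187 + R\right) = \left(40248 - 532\right) \left(-6187 + 96\right) = 39716 \left(-6091\right) = -241910156$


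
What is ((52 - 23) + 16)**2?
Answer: 2025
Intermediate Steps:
((52 - 23) + 16)**2 = (29 + 16)**2 = 45**2 = 2025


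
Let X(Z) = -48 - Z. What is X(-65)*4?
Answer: 68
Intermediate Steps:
X(-65)*4 = (-48 - 1*(-65))*4 = (-48 + 65)*4 = 17*4 = 68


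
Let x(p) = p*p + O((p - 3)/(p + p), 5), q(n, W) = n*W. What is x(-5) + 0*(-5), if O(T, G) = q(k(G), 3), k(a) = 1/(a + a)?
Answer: 253/10 ≈ 25.300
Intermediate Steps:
k(a) = 1/(2*a)
q(n, W) = W*n
O(T, G) = 3/(2*G) (O(T, G) = 3*(1/(2*G)) = 3/(2*G))
x(p) = 3/10 + p² (x(p) = p*p + (3/2)/5 = p² + (3/2)*(⅕) = p² + 3/10 = 3/10 + p²)
x(-5) + 0*(-5) = (3/10 + (-5)²) + 0*(-5) = (3/10 + 25) + 0 = 253/10 + 0 = 253/10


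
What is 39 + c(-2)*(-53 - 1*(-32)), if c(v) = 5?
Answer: -66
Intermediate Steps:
39 + c(-2)*(-53 - 1*(-32)) = 39 + 5*(-53 - 1*(-32)) = 39 + 5*(-53 + 32) = 39 + 5*(-21) = 39 - 105 = -66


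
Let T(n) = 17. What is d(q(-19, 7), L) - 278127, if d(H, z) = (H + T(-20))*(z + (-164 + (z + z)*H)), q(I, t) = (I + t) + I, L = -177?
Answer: -426989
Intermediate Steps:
q(I, t) = t + 2*I
d(H, z) = (17 + H)*(-164 + z + 2*H*z) (d(H, z) = (H + 17)*(z + (-164 + (z + z)*H)) = (17 + H)*(z + (-164 + (2*z)*H)) = (17 + H)*(z + (-164 + 2*H*z)) = (17 + H)*(-164 + z + 2*H*z))
d(q(-19, 7), L) - 278127 = (-2788 - 164*(7 + 2*(-19)) + 17*(-177) + 2*(-177)*(7 + 2*(-19))**2 + 35*(7 + 2*(-19))*(-177)) - 278127 = (-2788 - 164*(7 - 38) - 3009 + 2*(-177)*(7 - 38)**2 + 35*(7 - 38)*(-177)) - 278127 = (-2788 - 164*(-31) - 3009 + 2*(-177)*(-31)**2 + 35*(-31)*(-177)) - 278127 = (-2788 + 5084 - 3009 + 2*(-177)*961 + 192045) - 278127 = (-2788 + 5084 - 3009 - 340194 + 192045) - 278127 = -148862 - 278127 = -426989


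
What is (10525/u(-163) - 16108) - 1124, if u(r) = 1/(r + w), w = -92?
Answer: -2701107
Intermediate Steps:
u(r) = 1/(-92 + r) (u(r) = 1/(r - 92) = 1/(-92 + r))
(10525/u(-163) - 16108) - 1124 = (10525/(1/(-92 - 163)) - 16108) - 1124 = (10525/(1/(-255)) - 16108) - 1124 = (10525/(-1/255) - 16108) - 1124 = (10525*(-255) - 16108) - 1124 = (-2683875 - 16108) - 1124 = -2699983 - 1124 = -2701107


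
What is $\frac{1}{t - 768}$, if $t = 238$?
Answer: $- \frac{1}{530} \approx -0.0018868$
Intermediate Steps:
$\frac{1}{t - 768} = \frac{1}{238 - 768} = \frac{1}{-530} = - \frac{1}{530}$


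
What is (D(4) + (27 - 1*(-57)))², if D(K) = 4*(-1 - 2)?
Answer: 5184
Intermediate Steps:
D(K) = -12 (D(K) = 4*(-3) = -12)
(D(4) + (27 - 1*(-57)))² = (-12 + (27 - 1*(-57)))² = (-12 + (27 + 57))² = (-12 + 84)² = 72² = 5184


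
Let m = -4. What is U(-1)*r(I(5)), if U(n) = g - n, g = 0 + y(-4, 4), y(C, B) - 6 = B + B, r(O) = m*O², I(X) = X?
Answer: -1500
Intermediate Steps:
r(O) = -4*O²
y(C, B) = 6 + 2*B (y(C, B) = 6 + (B + B) = 6 + 2*B)
g = 14 (g = 0 + (6 + 2*4) = 0 + (6 + 8) = 0 + 14 = 14)
U(n) = 14 - n
U(-1)*r(I(5)) = (14 - 1*(-1))*(-4*5²) = (14 + 1)*(-4*25) = 15*(-100) = -1500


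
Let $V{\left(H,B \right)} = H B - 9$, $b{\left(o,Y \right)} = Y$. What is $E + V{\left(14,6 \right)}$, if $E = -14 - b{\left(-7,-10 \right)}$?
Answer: $71$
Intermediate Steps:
$V{\left(H,B \right)} = -9 + B H$ ($V{\left(H,B \right)} = B H - 9 = -9 + B H$)
$E = -4$ ($E = -14 - -10 = -14 + 10 = -4$)
$E + V{\left(14,6 \right)} = -4 + \left(-9 + 6 \cdot 14\right) = -4 + \left(-9 + 84\right) = -4 + 75 = 71$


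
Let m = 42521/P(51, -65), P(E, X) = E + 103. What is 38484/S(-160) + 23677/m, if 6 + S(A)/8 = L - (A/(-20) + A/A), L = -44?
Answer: 21163903/5017478 ≈ 4.2180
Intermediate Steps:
P(E, X) = 103 + E
m = 42521/154 (m = 42521/(103 + 51) = 42521/154 ≈ 276.11)
S(A) = -408 + 2*A/5 (S(A) = -48 + 8*(-44 - (A/(-20) + A/A)) = -48 + 8*(-44 - (A*(-1/20) + 1)) = -48 + 8*(-44 - (-A/20 + 1)) = -48 + 8*(-44 - (1 - A/20)) = -48 + 8*(-44 + (-1 + A/20)) = -48 + 8*(-45 + A/20) = -48 + (-360 + 2*A/5) = -408 + 2*A/5)
38484/S(-160) + 23677/m = 38484/(-408 + (2/5)*(-160)) + 23677/(42521/154) = 38484/(-408 - 64) + 23677*(154/42521) = 38484/(-472) + 3646258/42521 = 38484*(-1/472) + 3646258/42521 = -9621/118 + 3646258/42521 = 21163903/5017478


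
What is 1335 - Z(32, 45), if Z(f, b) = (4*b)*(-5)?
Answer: 2235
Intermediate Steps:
Z(f, b) = -20*b
1335 - Z(32, 45) = 1335 - (-20)*45 = 1335 - 1*(-900) = 1335 + 900 = 2235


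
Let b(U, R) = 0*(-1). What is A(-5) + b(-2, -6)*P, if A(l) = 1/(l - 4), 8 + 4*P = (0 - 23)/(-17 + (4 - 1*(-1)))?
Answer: -⅑ ≈ -0.11111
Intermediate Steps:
P = -73/48 (P = -2 + ((0 - 23)/(-17 + (4 - 1*(-1))))/4 = -2 + (-23/(-17 + (4 + 1)))/4 = -2 + (-23/(-17 + 5))/4 = -2 + (-23/(-12))/4 = -2 + (-23*(-1/12))/4 = -2 + (¼)*(23/12) = -2 + 23/48 = -73/48 ≈ -1.5208)
A(l) = 1/(-4 + l)
b(U, R) = 0
A(-5) + b(-2, -6)*P = 1/(-4 - 5) + 0*(-73/48) = 1/(-9) + 0 = -⅑ + 0 = -⅑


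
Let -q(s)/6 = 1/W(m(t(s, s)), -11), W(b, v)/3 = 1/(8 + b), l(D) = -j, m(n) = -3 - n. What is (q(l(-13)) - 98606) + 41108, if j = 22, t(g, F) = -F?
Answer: -57464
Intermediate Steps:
l(D) = -22 (l(D) = -1*22 = -22)
W(b, v) = 3/(8 + b)
q(s) = -10 - 2*s (q(s) = -(10 + 2*s) = -6*(5/3 + s/3) = -10 - 2*s)
(q(l(-13)) - 98606) + 41108 = ((-10 - 2*(-22)) - 98606) + 41108 = ((-10 + 44) - 98606) + 41108 = (34 - 98606) + 41108 = -98572 + 41108 = -57464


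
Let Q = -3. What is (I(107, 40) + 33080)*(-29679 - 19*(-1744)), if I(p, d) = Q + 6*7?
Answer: 114492383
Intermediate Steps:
I(p, d) = 39 (I(p, d) = -3 + 6*7 = -3 + 42 = 39)
(I(107, 40) + 33080)*(-29679 - 19*(-1744)) = (39 + 33080)*(-29679 - 19*(-1744)) = 33119*(-29679 + 33136) = 33119*3457 = 114492383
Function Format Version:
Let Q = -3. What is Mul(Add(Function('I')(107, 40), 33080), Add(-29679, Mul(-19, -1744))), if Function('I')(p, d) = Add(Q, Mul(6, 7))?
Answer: 114492383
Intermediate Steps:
Function('I')(p, d) = 39 (Function('I')(p, d) = Add(-3, Mul(6, 7)) = Add(-3, 42) = 39)
Mul(Add(Function('I')(107, 40), 33080), Add(-29679, Mul(-19, -1744))) = Mul(Add(39, 33080), Add(-29679, Mul(-19, -1744))) = Mul(33119, Add(-29679, 33136)) = Mul(33119, 3457) = 114492383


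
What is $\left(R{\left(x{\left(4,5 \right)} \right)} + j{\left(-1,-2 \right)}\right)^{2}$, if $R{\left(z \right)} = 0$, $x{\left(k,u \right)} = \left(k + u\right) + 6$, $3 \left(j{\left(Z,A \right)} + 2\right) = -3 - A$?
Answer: $\frac{49}{9} \approx 5.4444$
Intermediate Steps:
$j{\left(Z,A \right)} = -3 - \frac{A}{3}$ ($j{\left(Z,A \right)} = -2 + \frac{-3 - A}{3} = -2 - \left(1 + \frac{A}{3}\right) = -3 - \frac{A}{3}$)
$x{\left(k,u \right)} = 6 + k + u$
$\left(R{\left(x{\left(4,5 \right)} \right)} + j{\left(-1,-2 \right)}\right)^{2} = \left(0 - \frac{7}{3}\right)^{2} = \left(- \frac{7}{3}\right)^{2} = \frac{49}{9}$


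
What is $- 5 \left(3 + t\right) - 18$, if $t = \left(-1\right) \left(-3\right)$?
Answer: $-48$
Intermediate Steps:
$t = 3$
$- 5 \left(3 + t\right) - 18 = - 5 \left(3 + 3\right) - 18 = \left(-5\right) 6 - 18 = -30 - 18 = -48$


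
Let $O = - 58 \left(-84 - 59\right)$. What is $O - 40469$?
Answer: $-32175$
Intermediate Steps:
$O = 8294$ ($O = \left(-58\right) \left(-143\right) = 8294$)
$O - 40469 = 8294 - 40469 = -32175$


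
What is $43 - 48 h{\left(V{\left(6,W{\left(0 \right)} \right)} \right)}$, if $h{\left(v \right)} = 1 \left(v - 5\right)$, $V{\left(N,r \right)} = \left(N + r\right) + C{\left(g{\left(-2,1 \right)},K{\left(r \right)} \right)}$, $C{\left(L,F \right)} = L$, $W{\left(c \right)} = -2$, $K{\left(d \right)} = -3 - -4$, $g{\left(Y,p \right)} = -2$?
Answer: $187$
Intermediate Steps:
$K{\left(d \right)} = 1$ ($K{\left(d \right)} = -3 + 4 = 1$)
$V{\left(N,r \right)} = -2 + N + r$ ($V{\left(N,r \right)} = \left(N + r\right) - 2 = -2 + N + r$)
$h{\left(v \right)} = -5 + v$ ($h{\left(v \right)} = 1 \left(-5 + v\right) = -5 + v$)
$43 - 48 h{\left(V{\left(6,W{\left(0 \right)} \right)} \right)} = 43 - 48 \left(-5 - -2\right) = 43 - 48 \left(-5 + 2\right) = 43 - -144 = 43 + 144 = 187$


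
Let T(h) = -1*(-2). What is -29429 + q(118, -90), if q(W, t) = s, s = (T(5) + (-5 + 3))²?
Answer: -29429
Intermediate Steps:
T(h) = 2
s = 0 (s = (2 + (-5 + 3))² = (2 - 2)² = 0² = 0)
q(W, t) = 0
-29429 + q(118, -90) = -29429 + 0 = -29429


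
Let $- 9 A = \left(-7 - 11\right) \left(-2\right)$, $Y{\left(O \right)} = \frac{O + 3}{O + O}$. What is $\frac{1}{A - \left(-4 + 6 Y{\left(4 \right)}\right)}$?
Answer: $- \frac{4}{21} \approx -0.19048$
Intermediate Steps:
$Y{\left(O \right)} = \frac{3 + O}{2 O}$
$A = -4$ ($A = - \frac{\left(-7 - 11\right) \left(-2\right)}{9} = - \frac{\left(-18\right) \left(-2\right)}{9} = \left(- \frac{1}{9}\right) 36 = -4$)
$\frac{1}{A - \left(-4 + 6 Y{\left(4 \right)}\right)} = \frac{1}{-4 + \left(- 6 \frac{3 + 4}{2 \cdot 4} + 4\right)} = \frac{1}{-4 + \left(- 6 \cdot \frac{1}{2} \cdot \frac{1}{4} \cdot 7 + 4\right)} = \frac{1}{-4 + \left(\left(-6\right) \frac{7}{8} + 4\right)} = \frac{1}{-4 + \left(- \frac{21}{4} + 4\right)} = \frac{1}{-4 - \frac{5}{4}} = \frac{1}{- \frac{21}{4}} = - \frac{4}{21}$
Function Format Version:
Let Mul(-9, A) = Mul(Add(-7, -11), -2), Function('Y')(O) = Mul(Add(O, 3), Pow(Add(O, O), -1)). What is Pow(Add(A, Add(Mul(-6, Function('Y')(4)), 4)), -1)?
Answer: Rational(-4, 21) ≈ -0.19048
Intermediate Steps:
Function('Y')(O) = Mul(Rational(1, 2), Pow(O, -1), Add(3, O)) (Function('Y')(O) = Mul(Add(3, O), Pow(Mul(2, O), -1)) = Mul(Add(3, O), Mul(Rational(1, 2), Pow(O, -1))) = Mul(Rational(1, 2), Pow(O, -1), Add(3, O)))
A = -4 (A = Mul(Rational(-1, 9), Mul(Add(-7, -11), -2)) = Mul(Rational(-1, 9), Mul(-18, -2)) = Mul(Rational(-1, 9), 36) = -4)
Pow(Add(A, Add(Mul(-6, Function('Y')(4)), 4)), -1) = Pow(Add(-4, Add(Mul(-6, Mul(Rational(1, 2), Pow(4, -1), Add(3, 4))), 4)), -1) = Pow(Add(-4, Add(Mul(-6, Mul(Rational(1, 2), Rational(1, 4), 7)), 4)), -1) = Pow(Add(-4, Add(Mul(-6, Rational(7, 8)), 4)), -1) = Pow(Add(-4, Add(Rational(-21, 4), 4)), -1) = Pow(Add(-4, Rational(-5, 4)), -1) = Pow(Rational(-21, 4), -1) = Rational(-4, 21)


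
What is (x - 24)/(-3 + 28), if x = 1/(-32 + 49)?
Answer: -407/425 ≈ -0.95765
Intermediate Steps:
x = 1/17 ≈ 0.058824
(x - 24)/(-3 + 28) = (1/17 - 24)/(-3 + 28) = -407/17/25 = -407/17*1/25 = -407/425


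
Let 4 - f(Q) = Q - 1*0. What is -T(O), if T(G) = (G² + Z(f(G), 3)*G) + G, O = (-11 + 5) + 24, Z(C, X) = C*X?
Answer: 414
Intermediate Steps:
f(Q) = 4 - Q (f(Q) = 4 - (Q - 1*0) = 4 - (Q + 0) = 4 - Q)
O = 18 (O = -6 + 24 = 18)
T(G) = G + G² + G*(12 - 3*G) (T(G) = (G² + ((4 - G)*3)*G) + G = (G² + (12 - 3*G)*G) + G = (G² + G*(12 - 3*G)) + G = G + G² + G*(12 - 3*G))
-T(O) = -18*(13 - 2*18) = -18*(13 - 36) = -18*(-23) = -1*(-414) = 414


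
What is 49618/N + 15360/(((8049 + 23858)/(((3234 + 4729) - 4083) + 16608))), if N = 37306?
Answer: 5870810099803/595161271 ≈ 9864.2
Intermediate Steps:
49618/N + 15360/(((8049 + 23858)/(((3234 + 4729) - 4083) + 16608))) = 49618/37306 + 15360/(((8049 + 23858)/(((3234 + 4729) - 4083) + 16608))) = 49618*(1/37306) + 15360/((31907/((7963 - 4083) + 16608))) = 24809/18653 + 15360/((31907/(3880 + 16608))) = 24809/18653 + 15360/((31907/20488)) = 24809/18653 + 15360/((31907*(1/20488))) = 24809/18653 + 15360/(31907/20488) = 24809/18653 + 15360*(20488/31907) = 24809/18653 + 314695680/31907 = 5870810099803/595161271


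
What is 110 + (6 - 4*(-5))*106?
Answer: 2866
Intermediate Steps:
110 + (6 - 4*(-5))*106 = 110 + (6 + 20)*106 = 110 + 26*106 = 110 + 2756 = 2866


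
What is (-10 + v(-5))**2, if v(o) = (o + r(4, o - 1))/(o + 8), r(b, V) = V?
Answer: 1681/9 ≈ 186.78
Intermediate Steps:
v(o) = (-1 + 2*o)/(8 + o) (v(o) = (o + (o - 1))/(o + 8) = (o + (-1 + o))/(8 + o) = (-1 + 2*o)/(8 + o))
(-10 + v(-5))**2 = (-10 + (-1 + 2*(-5))/(8 - 5))**2 = (-10 + (-1 - 10)/3)**2 = (-10 + (1/3)*(-11))**2 = (-10 - 11/3)**2 = (-41/3)**2 = 1681/9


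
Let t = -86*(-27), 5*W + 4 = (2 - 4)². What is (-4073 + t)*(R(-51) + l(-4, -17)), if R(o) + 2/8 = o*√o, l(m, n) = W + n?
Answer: 120819/4 + 89301*I*√51 ≈ 30205.0 + 6.3774e+5*I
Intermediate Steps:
W = 0 (W = -⅘ + (2 - 4)²/5 = -⅘ + (⅕)*(-2)² = -⅘ + (⅕)*4 = -⅘ + ⅘ = 0)
t = 2322
l(m, n) = n (l(m, n) = 0 + n = n)
R(o) = -¼ + o^(3/2) (R(o) = -¼ + o*√o = -¼ + o^(3/2))
(-4073 + t)*(R(-51) + l(-4, -17)) = (-4073 + 2322)*((-¼ + (-51)^(3/2)) - 17) = -1751*((-¼ - 51*I*√51) - 17) = -1751*(-69/4 - 51*I*√51) = 120819/4 + 89301*I*√51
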